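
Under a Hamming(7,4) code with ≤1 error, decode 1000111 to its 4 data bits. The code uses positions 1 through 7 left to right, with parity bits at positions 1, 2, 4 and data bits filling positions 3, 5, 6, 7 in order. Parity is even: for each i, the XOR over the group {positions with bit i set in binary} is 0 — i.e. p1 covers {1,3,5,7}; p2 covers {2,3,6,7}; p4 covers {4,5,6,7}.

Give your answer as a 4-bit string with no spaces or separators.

s1 (pos 1,3,5,7): 1⊕0⊕1⊕1 = 1
s2 (pos 2,3,6,7): 0⊕0⊕1⊕1 = 0
s4 (pos 4,5,6,7): 0⊕1⊕1⊕1 = 1
Syndrome s4…s1 = 101 → error at position 5.
Flip position 5: 1000111 → 1000011
Read data bits from positions 3,5,6,7: 0011

0011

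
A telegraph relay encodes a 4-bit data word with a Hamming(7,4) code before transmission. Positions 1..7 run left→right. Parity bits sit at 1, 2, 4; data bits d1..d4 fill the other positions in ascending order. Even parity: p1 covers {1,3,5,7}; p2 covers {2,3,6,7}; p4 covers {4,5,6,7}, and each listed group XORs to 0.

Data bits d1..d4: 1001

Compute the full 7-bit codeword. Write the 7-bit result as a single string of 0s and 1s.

0011001

Place data at non-parity positions: p1 p2 1 p4 0 0 1
p1 (pos 1,3,5,7): XOR of data positions = 1⊕0⊕1 = 0
p2 (pos 2,3,6,7): XOR of data positions = 1⊕0⊕1 = 0
p4 (pos 4,5,6,7): XOR of data positions = 0⊕0⊕1 = 1
Codeword: 0011001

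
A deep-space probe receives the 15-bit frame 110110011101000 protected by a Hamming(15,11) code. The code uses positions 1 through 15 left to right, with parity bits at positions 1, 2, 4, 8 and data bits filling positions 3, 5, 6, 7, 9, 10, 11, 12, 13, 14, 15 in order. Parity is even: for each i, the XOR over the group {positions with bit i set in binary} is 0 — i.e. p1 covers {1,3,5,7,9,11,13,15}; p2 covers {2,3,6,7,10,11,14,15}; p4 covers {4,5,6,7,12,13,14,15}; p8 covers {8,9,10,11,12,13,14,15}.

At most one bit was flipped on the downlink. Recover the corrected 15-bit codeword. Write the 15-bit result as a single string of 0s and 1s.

110100011101000

s1 (pos 1,3,5,7,9,11,13,15): 1⊕0⊕1⊕0⊕1⊕0⊕0⊕0 = 1
s2 (pos 2,3,6,7,10,11,14,15): 1⊕0⊕0⊕0⊕1⊕0⊕0⊕0 = 0
s4 (pos 4,5,6,7,12,13,14,15): 1⊕1⊕0⊕0⊕1⊕0⊕0⊕0 = 1
s8 (pos 8,9,10,11,12,13,14,15): 1⊕1⊕1⊕0⊕1⊕0⊕0⊕0 = 0
Syndrome s8…s1 = 0101 → error at position 5.
Flip position 5: 110110011101000 → 110100011101000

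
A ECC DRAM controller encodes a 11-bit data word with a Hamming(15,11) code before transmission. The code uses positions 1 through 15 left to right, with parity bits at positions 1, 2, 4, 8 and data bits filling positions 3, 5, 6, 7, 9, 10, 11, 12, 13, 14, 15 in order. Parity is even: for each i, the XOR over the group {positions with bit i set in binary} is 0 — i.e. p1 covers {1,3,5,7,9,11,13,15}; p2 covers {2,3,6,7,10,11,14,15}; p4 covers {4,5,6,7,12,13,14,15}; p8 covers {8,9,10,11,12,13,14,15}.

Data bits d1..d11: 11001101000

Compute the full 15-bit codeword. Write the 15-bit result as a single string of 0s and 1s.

Place data at non-parity positions: p1 p2 1 p4 1 0 0 p8 1 1 0 1 0 0 0
p1 (pos 1,3,5,7,9,11,13,15): XOR of data positions = 1⊕1⊕0⊕1⊕0⊕0⊕0 = 1
p2 (pos 2,3,6,7,10,11,14,15): XOR of data positions = 1⊕0⊕0⊕1⊕0⊕0⊕0 = 0
p4 (pos 4,5,6,7,12,13,14,15): XOR of data positions = 1⊕0⊕0⊕1⊕0⊕0⊕0 = 0
p8 (pos 8,9,10,11,12,13,14,15): XOR of data positions = 1⊕1⊕0⊕1⊕0⊕0⊕0 = 1
Codeword: 101010011101000

101010011101000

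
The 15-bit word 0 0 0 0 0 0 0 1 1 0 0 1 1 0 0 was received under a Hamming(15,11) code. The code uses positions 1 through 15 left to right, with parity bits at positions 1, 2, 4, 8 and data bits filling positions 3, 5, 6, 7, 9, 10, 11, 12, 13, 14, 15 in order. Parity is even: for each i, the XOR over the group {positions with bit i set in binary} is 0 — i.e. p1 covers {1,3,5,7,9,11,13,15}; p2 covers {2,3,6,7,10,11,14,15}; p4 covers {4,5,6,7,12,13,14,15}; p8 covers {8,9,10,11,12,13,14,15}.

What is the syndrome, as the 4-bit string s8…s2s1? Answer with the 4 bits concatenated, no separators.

s1 (pos 1,3,5,7,9,11,13,15): 0⊕0⊕0⊕0⊕1⊕0⊕1⊕0 = 0
s2 (pos 2,3,6,7,10,11,14,15): 0⊕0⊕0⊕0⊕0⊕0⊕0⊕0 = 0
s4 (pos 4,5,6,7,12,13,14,15): 0⊕0⊕0⊕0⊕1⊕1⊕0⊕0 = 0
s8 (pos 8,9,10,11,12,13,14,15): 1⊕1⊕0⊕0⊕1⊕1⊕0⊕0 = 0
Syndrome s8…s1 = 0000 → no error.

0000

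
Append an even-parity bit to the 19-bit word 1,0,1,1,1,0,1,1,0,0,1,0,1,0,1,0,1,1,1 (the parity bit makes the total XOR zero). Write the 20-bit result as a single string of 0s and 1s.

10111011001010101110

XOR of the 19 data bits: 1⊕0⊕1⊕1⊕1⊕0⊕1⊕1⊕0⊕0⊕1⊕0⊕1⊕0⊕1⊕0⊕1⊕1⊕1 = 0
Parity bit = 0 (so all 20 bits XOR to 0).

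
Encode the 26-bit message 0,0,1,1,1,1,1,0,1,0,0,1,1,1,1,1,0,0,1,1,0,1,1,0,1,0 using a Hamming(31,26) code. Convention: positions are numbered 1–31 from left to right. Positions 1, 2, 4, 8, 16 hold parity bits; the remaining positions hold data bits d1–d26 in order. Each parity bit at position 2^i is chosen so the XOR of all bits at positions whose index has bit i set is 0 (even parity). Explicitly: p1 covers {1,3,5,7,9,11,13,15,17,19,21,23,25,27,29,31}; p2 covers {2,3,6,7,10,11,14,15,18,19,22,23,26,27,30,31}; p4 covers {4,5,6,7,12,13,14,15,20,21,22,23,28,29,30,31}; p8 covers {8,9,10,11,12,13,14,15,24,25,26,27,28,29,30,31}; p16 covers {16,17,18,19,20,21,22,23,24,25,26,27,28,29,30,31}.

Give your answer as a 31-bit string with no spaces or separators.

1001011111101000111110011011010

Place data at non-parity positions: p1 p2 0 p4 0 1 1 p8 1 1 1 0 1 0 0 p16 1 1 1 1 1 0 0 1 1 0 1 1 0 1 0
p1 (pos 1,3,5,7,9,11,13,15,17,19,21,23,25,27,29,31): XOR of data positions = 0⊕0⊕1⊕1⊕1⊕1⊕0⊕1⊕1⊕1⊕0⊕1⊕1⊕0⊕0 = 1
p2 (pos 2,3,6,7,10,11,14,15,18,19,22,23,26,27,30,31): XOR of data positions = 0⊕1⊕1⊕1⊕1⊕0⊕0⊕1⊕1⊕0⊕0⊕0⊕1⊕1⊕0 = 0
p4 (pos 4,5,6,7,12,13,14,15,20,21,22,23,28,29,30,31): XOR of data positions = 0⊕1⊕1⊕0⊕1⊕0⊕0⊕1⊕1⊕0⊕0⊕1⊕0⊕1⊕0 = 1
p8 (pos 8,9,10,11,12,13,14,15,24,25,26,27,28,29,30,31): XOR of data positions = 1⊕1⊕1⊕0⊕1⊕0⊕0⊕1⊕1⊕0⊕1⊕1⊕0⊕1⊕0 = 1
p16 (pos 16,17,18,19,20,21,22,23,24,25,26,27,28,29,30,31): XOR of data positions = 1⊕1⊕1⊕1⊕1⊕0⊕0⊕1⊕1⊕0⊕1⊕1⊕0⊕1⊕0 = 0
Codeword: 1001011111101000111110011011010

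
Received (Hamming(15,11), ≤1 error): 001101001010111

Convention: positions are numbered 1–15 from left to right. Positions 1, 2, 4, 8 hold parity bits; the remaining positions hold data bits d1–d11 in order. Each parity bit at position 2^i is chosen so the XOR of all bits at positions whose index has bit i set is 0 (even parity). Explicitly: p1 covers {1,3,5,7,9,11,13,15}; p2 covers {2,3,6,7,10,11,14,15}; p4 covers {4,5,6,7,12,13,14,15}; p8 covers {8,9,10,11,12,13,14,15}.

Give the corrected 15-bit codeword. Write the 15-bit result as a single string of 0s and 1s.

s1 (pos 1,3,5,7,9,11,13,15): 0⊕1⊕0⊕0⊕1⊕1⊕1⊕1 = 1
s2 (pos 2,3,6,7,10,11,14,15): 0⊕1⊕1⊕0⊕0⊕1⊕1⊕1 = 1
s4 (pos 4,5,6,7,12,13,14,15): 1⊕0⊕1⊕0⊕0⊕1⊕1⊕1 = 1
s8 (pos 8,9,10,11,12,13,14,15): 0⊕1⊕0⊕1⊕0⊕1⊕1⊕1 = 1
Syndrome s8…s1 = 1111 → error at position 15.
Flip position 15: 001101001010111 → 001101001010110

001101001010110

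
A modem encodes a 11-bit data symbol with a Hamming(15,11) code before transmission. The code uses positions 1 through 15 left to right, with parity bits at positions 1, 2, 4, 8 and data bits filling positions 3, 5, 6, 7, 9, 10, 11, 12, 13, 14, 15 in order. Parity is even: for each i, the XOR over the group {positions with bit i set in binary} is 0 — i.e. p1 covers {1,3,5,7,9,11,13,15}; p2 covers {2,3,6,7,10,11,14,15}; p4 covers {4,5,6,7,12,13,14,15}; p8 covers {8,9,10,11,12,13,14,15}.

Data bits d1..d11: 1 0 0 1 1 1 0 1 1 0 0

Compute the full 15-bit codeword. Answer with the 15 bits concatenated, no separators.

Place data at non-parity positions: p1 p2 1 p4 0 0 1 p8 1 1 0 1 1 0 0
p1 (pos 1,3,5,7,9,11,13,15): XOR of data positions = 1⊕0⊕1⊕1⊕0⊕1⊕0 = 0
p2 (pos 2,3,6,7,10,11,14,15): XOR of data positions = 1⊕0⊕1⊕1⊕0⊕0⊕0 = 1
p4 (pos 4,5,6,7,12,13,14,15): XOR of data positions = 0⊕0⊕1⊕1⊕1⊕0⊕0 = 1
p8 (pos 8,9,10,11,12,13,14,15): XOR of data positions = 1⊕1⊕0⊕1⊕1⊕0⊕0 = 0
Codeword: 011100101101100

011100101101100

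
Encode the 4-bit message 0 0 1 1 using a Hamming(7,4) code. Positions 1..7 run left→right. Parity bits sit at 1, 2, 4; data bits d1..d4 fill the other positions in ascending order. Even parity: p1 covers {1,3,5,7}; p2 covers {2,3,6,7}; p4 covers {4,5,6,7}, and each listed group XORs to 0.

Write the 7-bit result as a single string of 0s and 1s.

1000011

Place data at non-parity positions: p1 p2 0 p4 0 1 1
p1 (pos 1,3,5,7): XOR of data positions = 0⊕0⊕1 = 1
p2 (pos 2,3,6,7): XOR of data positions = 0⊕1⊕1 = 0
p4 (pos 4,5,6,7): XOR of data positions = 0⊕1⊕1 = 0
Codeword: 1000011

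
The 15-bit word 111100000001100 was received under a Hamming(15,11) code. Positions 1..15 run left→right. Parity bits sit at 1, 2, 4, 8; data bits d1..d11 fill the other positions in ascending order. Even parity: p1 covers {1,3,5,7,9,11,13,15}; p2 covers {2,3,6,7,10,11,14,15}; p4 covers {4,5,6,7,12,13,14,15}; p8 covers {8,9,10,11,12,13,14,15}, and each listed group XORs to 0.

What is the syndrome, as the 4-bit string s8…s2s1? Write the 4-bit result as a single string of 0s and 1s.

s1 (pos 1,3,5,7,9,11,13,15): 1⊕1⊕0⊕0⊕0⊕0⊕1⊕0 = 1
s2 (pos 2,3,6,7,10,11,14,15): 1⊕1⊕0⊕0⊕0⊕0⊕0⊕0 = 0
s4 (pos 4,5,6,7,12,13,14,15): 1⊕0⊕0⊕0⊕1⊕1⊕0⊕0 = 1
s8 (pos 8,9,10,11,12,13,14,15): 0⊕0⊕0⊕0⊕1⊕1⊕0⊕0 = 0
Syndrome s8…s1 = 0101 → error at position 5.

0101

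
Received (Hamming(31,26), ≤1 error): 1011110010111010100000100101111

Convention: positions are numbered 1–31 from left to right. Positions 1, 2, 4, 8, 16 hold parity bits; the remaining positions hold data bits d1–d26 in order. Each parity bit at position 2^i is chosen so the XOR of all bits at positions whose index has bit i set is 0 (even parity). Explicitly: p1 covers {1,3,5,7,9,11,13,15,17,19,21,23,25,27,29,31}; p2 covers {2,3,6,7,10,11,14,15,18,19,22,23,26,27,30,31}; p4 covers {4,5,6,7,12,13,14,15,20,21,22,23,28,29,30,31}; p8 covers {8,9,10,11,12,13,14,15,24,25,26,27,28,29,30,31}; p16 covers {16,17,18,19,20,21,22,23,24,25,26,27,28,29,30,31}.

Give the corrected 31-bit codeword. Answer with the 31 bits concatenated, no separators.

s1 (pos 1,3,5,7,9,11,13,15,17,19,21,23,25,27,29,31): 1⊕1⊕1⊕0⊕1⊕1⊕1⊕1⊕1⊕0⊕0⊕1⊕0⊕0⊕1⊕1 = 1
s2 (pos 2,3,6,7,10,11,14,15,18,19,22,23,26,27,30,31): 0⊕1⊕1⊕0⊕0⊕1⊕0⊕1⊕0⊕0⊕0⊕1⊕1⊕0⊕1⊕1 = 0
s4 (pos 4,5,6,7,12,13,14,15,20,21,22,23,28,29,30,31): 1⊕1⊕1⊕0⊕1⊕1⊕0⊕1⊕0⊕0⊕0⊕1⊕1⊕1⊕1⊕1 = 1
s8 (pos 8,9,10,11,12,13,14,15,24,25,26,27,28,29,30,31): 0⊕1⊕0⊕1⊕1⊕1⊕0⊕1⊕0⊕0⊕1⊕0⊕1⊕1⊕1⊕1 = 0
s16 (pos 16,17,18,19,20,21,22,23,24,25,26,27,28,29,30,31): 0⊕1⊕0⊕0⊕0⊕0⊕0⊕1⊕0⊕0⊕1⊕0⊕1⊕1⊕1⊕1 = 1
Syndrome s16…s1 = 10101 → error at position 21.
Flip position 21: 1011110010111010100000100101111 → 1011110010111010100010100101111

1011110010111010100010100101111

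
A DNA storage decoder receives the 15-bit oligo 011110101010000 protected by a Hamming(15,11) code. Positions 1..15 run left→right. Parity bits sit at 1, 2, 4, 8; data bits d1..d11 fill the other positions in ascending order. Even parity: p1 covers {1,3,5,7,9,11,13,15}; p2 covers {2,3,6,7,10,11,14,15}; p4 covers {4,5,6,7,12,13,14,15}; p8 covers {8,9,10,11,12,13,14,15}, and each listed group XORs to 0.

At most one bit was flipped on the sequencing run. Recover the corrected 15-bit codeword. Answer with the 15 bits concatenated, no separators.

s1 (pos 1,3,5,7,9,11,13,15): 0⊕1⊕1⊕1⊕1⊕1⊕0⊕0 = 1
s2 (pos 2,3,6,7,10,11,14,15): 1⊕1⊕0⊕1⊕0⊕1⊕0⊕0 = 0
s4 (pos 4,5,6,7,12,13,14,15): 1⊕1⊕0⊕1⊕0⊕0⊕0⊕0 = 1
s8 (pos 8,9,10,11,12,13,14,15): 0⊕1⊕0⊕1⊕0⊕0⊕0⊕0 = 0
Syndrome s8…s1 = 0101 → error at position 5.
Flip position 5: 011110101010000 → 011100101010000

011100101010000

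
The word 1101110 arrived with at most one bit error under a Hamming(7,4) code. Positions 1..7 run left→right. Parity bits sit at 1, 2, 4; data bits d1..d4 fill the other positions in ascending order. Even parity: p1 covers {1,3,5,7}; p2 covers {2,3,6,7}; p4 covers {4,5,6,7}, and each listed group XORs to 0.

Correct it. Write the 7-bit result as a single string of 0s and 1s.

1100110

s1 (pos 1,3,5,7): 1⊕0⊕1⊕0 = 0
s2 (pos 2,3,6,7): 1⊕0⊕1⊕0 = 0
s4 (pos 4,5,6,7): 1⊕1⊕1⊕0 = 1
Syndrome s4…s1 = 100 → error at position 4.
Flip position 4: 1101110 → 1100110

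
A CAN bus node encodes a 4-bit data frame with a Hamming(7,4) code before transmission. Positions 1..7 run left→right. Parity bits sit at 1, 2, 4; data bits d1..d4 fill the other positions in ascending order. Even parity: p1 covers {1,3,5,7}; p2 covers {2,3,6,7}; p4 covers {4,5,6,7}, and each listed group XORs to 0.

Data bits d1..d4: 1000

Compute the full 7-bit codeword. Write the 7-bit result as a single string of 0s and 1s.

Place data at non-parity positions: p1 p2 1 p4 0 0 0
p1 (pos 1,3,5,7): XOR of data positions = 1⊕0⊕0 = 1
p2 (pos 2,3,6,7): XOR of data positions = 1⊕0⊕0 = 1
p4 (pos 4,5,6,7): XOR of data positions = 0⊕0⊕0 = 0
Codeword: 1110000

1110000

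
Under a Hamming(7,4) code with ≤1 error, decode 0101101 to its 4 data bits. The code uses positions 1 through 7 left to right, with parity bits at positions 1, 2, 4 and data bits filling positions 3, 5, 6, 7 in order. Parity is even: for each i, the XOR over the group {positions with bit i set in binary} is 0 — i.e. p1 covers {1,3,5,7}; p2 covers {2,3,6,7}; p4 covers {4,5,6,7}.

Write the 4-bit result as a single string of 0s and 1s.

s1 (pos 1,3,5,7): 0⊕0⊕1⊕1 = 0
s2 (pos 2,3,6,7): 1⊕0⊕0⊕1 = 0
s4 (pos 4,5,6,7): 1⊕1⊕0⊕1 = 1
Syndrome s4…s1 = 100 → error at position 4.
Flip position 4: 0101101 → 0100101
Read data bits from positions 3,5,6,7: 0101

0101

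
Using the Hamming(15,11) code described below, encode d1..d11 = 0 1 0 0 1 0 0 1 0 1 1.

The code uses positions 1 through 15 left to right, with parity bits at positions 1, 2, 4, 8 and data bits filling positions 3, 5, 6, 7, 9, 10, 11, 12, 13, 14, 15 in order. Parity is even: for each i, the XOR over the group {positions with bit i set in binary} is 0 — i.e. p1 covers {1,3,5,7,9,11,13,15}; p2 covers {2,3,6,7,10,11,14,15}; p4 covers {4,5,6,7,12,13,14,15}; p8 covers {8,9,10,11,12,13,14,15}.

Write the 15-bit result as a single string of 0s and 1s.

100010001001011

Place data at non-parity positions: p1 p2 0 p4 1 0 0 p8 1 0 0 1 0 1 1
p1 (pos 1,3,5,7,9,11,13,15): XOR of data positions = 0⊕1⊕0⊕1⊕0⊕0⊕1 = 1
p2 (pos 2,3,6,7,10,11,14,15): XOR of data positions = 0⊕0⊕0⊕0⊕0⊕1⊕1 = 0
p4 (pos 4,5,6,7,12,13,14,15): XOR of data positions = 1⊕0⊕0⊕1⊕0⊕1⊕1 = 0
p8 (pos 8,9,10,11,12,13,14,15): XOR of data positions = 1⊕0⊕0⊕1⊕0⊕1⊕1 = 0
Codeword: 100010001001011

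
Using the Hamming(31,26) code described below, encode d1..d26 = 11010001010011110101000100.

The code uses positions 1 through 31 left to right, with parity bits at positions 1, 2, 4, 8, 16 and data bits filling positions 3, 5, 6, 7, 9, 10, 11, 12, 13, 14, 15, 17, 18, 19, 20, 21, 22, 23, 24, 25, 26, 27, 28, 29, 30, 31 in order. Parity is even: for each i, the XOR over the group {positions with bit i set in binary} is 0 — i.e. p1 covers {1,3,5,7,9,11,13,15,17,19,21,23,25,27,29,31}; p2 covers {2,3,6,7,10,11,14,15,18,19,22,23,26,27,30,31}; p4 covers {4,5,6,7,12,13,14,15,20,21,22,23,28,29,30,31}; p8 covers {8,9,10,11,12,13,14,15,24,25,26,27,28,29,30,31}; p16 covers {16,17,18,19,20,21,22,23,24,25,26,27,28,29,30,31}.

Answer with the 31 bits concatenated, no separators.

Place data at non-parity positions: p1 p2 1 p4 1 0 1 p8 0 0 0 1 0 1 0 p16 0 1 1 1 1 0 1 0 1 0 0 0 1 0 0
p1 (pos 1,3,5,7,9,11,13,15,17,19,21,23,25,27,29,31): XOR of data positions = 1⊕1⊕1⊕0⊕0⊕0⊕0⊕0⊕1⊕1⊕1⊕1⊕0⊕1⊕0 = 0
p2 (pos 2,3,6,7,10,11,14,15,18,19,22,23,26,27,30,31): XOR of data positions = 1⊕0⊕1⊕0⊕0⊕1⊕0⊕1⊕1⊕0⊕1⊕0⊕0⊕0⊕0 = 0
p4 (pos 4,5,6,7,12,13,14,15,20,21,22,23,28,29,30,31): XOR of data positions = 1⊕0⊕1⊕1⊕0⊕1⊕0⊕1⊕1⊕0⊕1⊕0⊕1⊕0⊕0 = 0
p8 (pos 8,9,10,11,12,13,14,15,24,25,26,27,28,29,30,31): XOR of data positions = 0⊕0⊕0⊕1⊕0⊕1⊕0⊕0⊕1⊕0⊕0⊕0⊕1⊕0⊕0 = 0
p16 (pos 16,17,18,19,20,21,22,23,24,25,26,27,28,29,30,31): XOR of data positions = 0⊕1⊕1⊕1⊕1⊕0⊕1⊕0⊕1⊕0⊕0⊕0⊕1⊕0⊕0 = 1
Codeword: 0010101000010101011110101000100

0010101000010101011110101000100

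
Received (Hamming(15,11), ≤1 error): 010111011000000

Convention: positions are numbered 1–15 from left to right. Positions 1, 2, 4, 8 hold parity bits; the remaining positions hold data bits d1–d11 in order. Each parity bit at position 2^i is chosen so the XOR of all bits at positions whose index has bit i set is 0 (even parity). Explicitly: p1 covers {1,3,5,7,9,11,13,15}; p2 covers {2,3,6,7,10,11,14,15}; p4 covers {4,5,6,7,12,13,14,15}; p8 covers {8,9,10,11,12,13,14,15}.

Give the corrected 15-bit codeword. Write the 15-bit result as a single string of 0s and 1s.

010011011000000

s1 (pos 1,3,5,7,9,11,13,15): 0⊕0⊕1⊕0⊕1⊕0⊕0⊕0 = 0
s2 (pos 2,3,6,7,10,11,14,15): 1⊕0⊕1⊕0⊕0⊕0⊕0⊕0 = 0
s4 (pos 4,5,6,7,12,13,14,15): 1⊕1⊕1⊕0⊕0⊕0⊕0⊕0 = 1
s8 (pos 8,9,10,11,12,13,14,15): 1⊕1⊕0⊕0⊕0⊕0⊕0⊕0 = 0
Syndrome s8…s1 = 0100 → error at position 4.
Flip position 4: 010111011000000 → 010011011000000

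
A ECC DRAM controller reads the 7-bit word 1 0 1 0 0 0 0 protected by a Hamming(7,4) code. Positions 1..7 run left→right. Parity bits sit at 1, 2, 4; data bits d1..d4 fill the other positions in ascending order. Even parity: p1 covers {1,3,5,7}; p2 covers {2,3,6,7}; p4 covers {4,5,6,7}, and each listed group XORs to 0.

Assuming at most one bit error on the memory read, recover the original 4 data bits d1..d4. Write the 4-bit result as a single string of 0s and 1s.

s1 (pos 1,3,5,7): 1⊕1⊕0⊕0 = 0
s2 (pos 2,3,6,7): 0⊕1⊕0⊕0 = 1
s4 (pos 4,5,6,7): 0⊕0⊕0⊕0 = 0
Syndrome s4…s1 = 010 → error at position 2.
Flip position 2: 1010000 → 1110000
Read data bits from positions 3,5,6,7: 1000

1000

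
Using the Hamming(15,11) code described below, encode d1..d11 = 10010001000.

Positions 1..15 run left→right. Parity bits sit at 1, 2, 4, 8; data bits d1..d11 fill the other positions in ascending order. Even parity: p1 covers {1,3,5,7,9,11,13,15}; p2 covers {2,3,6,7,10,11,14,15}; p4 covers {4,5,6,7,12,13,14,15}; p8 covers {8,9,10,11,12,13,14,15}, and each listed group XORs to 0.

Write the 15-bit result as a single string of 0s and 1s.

001000110001000

Place data at non-parity positions: p1 p2 1 p4 0 0 1 p8 0 0 0 1 0 0 0
p1 (pos 1,3,5,7,9,11,13,15): XOR of data positions = 1⊕0⊕1⊕0⊕0⊕0⊕0 = 0
p2 (pos 2,3,6,7,10,11,14,15): XOR of data positions = 1⊕0⊕1⊕0⊕0⊕0⊕0 = 0
p4 (pos 4,5,6,7,12,13,14,15): XOR of data positions = 0⊕0⊕1⊕1⊕0⊕0⊕0 = 0
p8 (pos 8,9,10,11,12,13,14,15): XOR of data positions = 0⊕0⊕0⊕1⊕0⊕0⊕0 = 1
Codeword: 001000110001000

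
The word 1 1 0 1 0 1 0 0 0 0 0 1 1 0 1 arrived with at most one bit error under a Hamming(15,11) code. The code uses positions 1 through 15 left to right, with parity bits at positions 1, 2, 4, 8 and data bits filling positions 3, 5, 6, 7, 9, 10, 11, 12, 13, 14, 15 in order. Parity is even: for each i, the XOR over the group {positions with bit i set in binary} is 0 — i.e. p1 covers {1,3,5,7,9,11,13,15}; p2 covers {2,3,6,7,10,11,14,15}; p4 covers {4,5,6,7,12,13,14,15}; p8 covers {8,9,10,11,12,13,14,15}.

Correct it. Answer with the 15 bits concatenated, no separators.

s1 (pos 1,3,5,7,9,11,13,15): 1⊕0⊕0⊕0⊕0⊕0⊕1⊕1 = 1
s2 (pos 2,3,6,7,10,11,14,15): 1⊕0⊕1⊕0⊕0⊕0⊕0⊕1 = 1
s4 (pos 4,5,6,7,12,13,14,15): 1⊕0⊕1⊕0⊕1⊕1⊕0⊕1 = 1
s8 (pos 8,9,10,11,12,13,14,15): 0⊕0⊕0⊕0⊕1⊕1⊕0⊕1 = 1
Syndrome s8…s1 = 1111 → error at position 15.
Flip position 15: 110101000001101 → 110101000001100

110101000001100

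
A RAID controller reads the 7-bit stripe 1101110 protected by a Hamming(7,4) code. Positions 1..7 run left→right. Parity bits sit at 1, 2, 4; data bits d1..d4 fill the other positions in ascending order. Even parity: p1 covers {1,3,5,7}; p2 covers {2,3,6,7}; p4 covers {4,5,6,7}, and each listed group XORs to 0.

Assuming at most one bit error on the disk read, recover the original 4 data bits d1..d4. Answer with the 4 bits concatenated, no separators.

s1 (pos 1,3,5,7): 1⊕0⊕1⊕0 = 0
s2 (pos 2,3,6,7): 1⊕0⊕1⊕0 = 0
s4 (pos 4,5,6,7): 1⊕1⊕1⊕0 = 1
Syndrome s4…s1 = 100 → error at position 4.
Flip position 4: 1101110 → 1100110
Read data bits from positions 3,5,6,7: 0110

0110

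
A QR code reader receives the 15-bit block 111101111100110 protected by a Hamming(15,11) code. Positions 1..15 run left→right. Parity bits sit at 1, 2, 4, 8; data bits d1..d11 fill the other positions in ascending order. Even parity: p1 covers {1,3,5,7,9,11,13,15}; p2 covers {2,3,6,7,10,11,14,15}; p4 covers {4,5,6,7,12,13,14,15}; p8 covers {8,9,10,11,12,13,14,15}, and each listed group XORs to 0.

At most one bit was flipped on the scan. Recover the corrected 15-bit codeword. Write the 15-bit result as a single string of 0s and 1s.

111101111100010

s1 (pos 1,3,5,7,9,11,13,15): 1⊕1⊕0⊕1⊕1⊕0⊕1⊕0 = 1
s2 (pos 2,3,6,7,10,11,14,15): 1⊕1⊕1⊕1⊕1⊕0⊕1⊕0 = 0
s4 (pos 4,5,6,7,12,13,14,15): 1⊕0⊕1⊕1⊕0⊕1⊕1⊕0 = 1
s8 (pos 8,9,10,11,12,13,14,15): 1⊕1⊕1⊕0⊕0⊕1⊕1⊕0 = 1
Syndrome s8…s1 = 1101 → error at position 13.
Flip position 13: 111101111100110 → 111101111100010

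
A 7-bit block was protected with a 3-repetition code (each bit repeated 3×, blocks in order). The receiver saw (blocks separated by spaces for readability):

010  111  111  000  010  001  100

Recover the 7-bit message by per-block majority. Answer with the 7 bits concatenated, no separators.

0110000

Block 1 (010): 1 one → 0
Block 2 (111): 3 ones → 1
Block 3 (111): 3 ones → 1
Block 4 (000): 0 ones → 0
Block 5 (010): 1 one → 0
Block 6 (001): 1 one → 0
Block 7 (100): 1 one → 0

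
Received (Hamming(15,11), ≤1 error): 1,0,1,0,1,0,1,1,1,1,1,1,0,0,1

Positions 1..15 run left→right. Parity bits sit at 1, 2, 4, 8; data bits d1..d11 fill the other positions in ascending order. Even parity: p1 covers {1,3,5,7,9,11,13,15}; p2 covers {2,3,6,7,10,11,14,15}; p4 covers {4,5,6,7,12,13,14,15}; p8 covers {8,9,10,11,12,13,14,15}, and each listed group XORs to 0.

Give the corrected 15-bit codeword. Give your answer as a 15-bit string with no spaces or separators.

s1 (pos 1,3,5,7,9,11,13,15): 1⊕1⊕1⊕1⊕1⊕1⊕0⊕1 = 1
s2 (pos 2,3,6,7,10,11,14,15): 0⊕1⊕0⊕1⊕1⊕1⊕0⊕1 = 1
s4 (pos 4,5,6,7,12,13,14,15): 0⊕1⊕0⊕1⊕1⊕0⊕0⊕1 = 0
s8 (pos 8,9,10,11,12,13,14,15): 1⊕1⊕1⊕1⊕1⊕0⊕0⊕1 = 0
Syndrome s8…s1 = 0011 → error at position 3.
Flip position 3: 101010111111001 → 100010111111001

100010111111001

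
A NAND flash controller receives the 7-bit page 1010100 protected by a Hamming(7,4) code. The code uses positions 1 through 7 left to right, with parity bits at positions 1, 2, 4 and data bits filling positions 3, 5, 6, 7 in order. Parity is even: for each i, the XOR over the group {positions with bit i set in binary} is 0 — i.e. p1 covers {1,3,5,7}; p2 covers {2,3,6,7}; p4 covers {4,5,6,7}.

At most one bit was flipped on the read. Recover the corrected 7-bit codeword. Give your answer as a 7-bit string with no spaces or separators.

1010101

s1 (pos 1,3,5,7): 1⊕1⊕1⊕0 = 1
s2 (pos 2,3,6,7): 0⊕1⊕0⊕0 = 1
s4 (pos 4,5,6,7): 0⊕1⊕0⊕0 = 1
Syndrome s4…s1 = 111 → error at position 7.
Flip position 7: 1010100 → 1010101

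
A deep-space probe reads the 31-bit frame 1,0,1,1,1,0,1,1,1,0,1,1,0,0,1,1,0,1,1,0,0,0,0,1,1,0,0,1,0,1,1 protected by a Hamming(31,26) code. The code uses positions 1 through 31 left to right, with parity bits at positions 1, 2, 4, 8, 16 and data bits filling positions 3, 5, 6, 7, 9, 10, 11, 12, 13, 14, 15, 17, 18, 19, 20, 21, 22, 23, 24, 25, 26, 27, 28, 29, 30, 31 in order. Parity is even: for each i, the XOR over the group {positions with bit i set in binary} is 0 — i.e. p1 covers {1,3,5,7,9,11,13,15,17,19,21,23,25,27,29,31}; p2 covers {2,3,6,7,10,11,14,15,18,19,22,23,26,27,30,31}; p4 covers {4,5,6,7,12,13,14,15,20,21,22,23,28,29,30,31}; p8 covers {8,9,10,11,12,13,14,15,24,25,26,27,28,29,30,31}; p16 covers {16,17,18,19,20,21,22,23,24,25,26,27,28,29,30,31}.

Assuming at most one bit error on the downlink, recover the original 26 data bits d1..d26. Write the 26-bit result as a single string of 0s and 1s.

11011011001011000011001011

s1 (pos 1,3,5,7,9,11,13,15,17,19,21,23,25,27,29,31): 1⊕1⊕1⊕1⊕1⊕1⊕0⊕1⊕0⊕1⊕0⊕0⊕1⊕0⊕0⊕1 = 0
s2 (pos 2,3,6,7,10,11,14,15,18,19,22,23,26,27,30,31): 0⊕1⊕0⊕1⊕0⊕1⊕0⊕1⊕1⊕1⊕0⊕0⊕0⊕0⊕1⊕1 = 0
s4 (pos 4,5,6,7,12,13,14,15,20,21,22,23,28,29,30,31): 1⊕1⊕0⊕1⊕1⊕0⊕0⊕1⊕0⊕0⊕0⊕0⊕1⊕0⊕1⊕1 = 0
s8 (pos 8,9,10,11,12,13,14,15,24,25,26,27,28,29,30,31): 1⊕1⊕0⊕1⊕1⊕0⊕0⊕1⊕1⊕1⊕0⊕0⊕1⊕0⊕1⊕1 = 0
s16 (pos 16,17,18,19,20,21,22,23,24,25,26,27,28,29,30,31): 1⊕0⊕1⊕1⊕0⊕0⊕0⊕0⊕1⊕1⊕0⊕0⊕1⊕0⊕1⊕1 = 0
Syndrome s16…s1 = 00000 → no error.
Read data bits from positions 3,5,6,7,9,10,11,12,13,14,15,17,18,19,20,21,22,23,24,25,26,27,28,29,30,31: 11011011001011000011001011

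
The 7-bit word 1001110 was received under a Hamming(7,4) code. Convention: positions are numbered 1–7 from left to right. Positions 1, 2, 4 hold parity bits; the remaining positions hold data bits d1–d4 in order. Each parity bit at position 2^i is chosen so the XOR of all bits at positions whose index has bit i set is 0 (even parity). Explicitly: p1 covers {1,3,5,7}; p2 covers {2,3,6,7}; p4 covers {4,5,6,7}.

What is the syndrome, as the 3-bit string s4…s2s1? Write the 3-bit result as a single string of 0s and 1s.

110

s1 (pos 1,3,5,7): 1⊕0⊕1⊕0 = 0
s2 (pos 2,3,6,7): 0⊕0⊕1⊕0 = 1
s4 (pos 4,5,6,7): 1⊕1⊕1⊕0 = 1
Syndrome s4…s1 = 110 → error at position 6.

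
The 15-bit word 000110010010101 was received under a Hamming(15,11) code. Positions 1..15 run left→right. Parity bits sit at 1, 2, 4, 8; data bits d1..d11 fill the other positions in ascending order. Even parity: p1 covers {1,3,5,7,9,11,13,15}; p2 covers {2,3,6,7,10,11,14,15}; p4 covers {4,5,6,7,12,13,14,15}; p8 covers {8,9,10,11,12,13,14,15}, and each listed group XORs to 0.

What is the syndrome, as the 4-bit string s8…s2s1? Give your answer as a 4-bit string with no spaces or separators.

s1 (pos 1,3,5,7,9,11,13,15): 0⊕0⊕1⊕0⊕0⊕1⊕1⊕1 = 0
s2 (pos 2,3,6,7,10,11,14,15): 0⊕0⊕0⊕0⊕0⊕1⊕0⊕1 = 0
s4 (pos 4,5,6,7,12,13,14,15): 1⊕1⊕0⊕0⊕0⊕1⊕0⊕1 = 0
s8 (pos 8,9,10,11,12,13,14,15): 1⊕0⊕0⊕1⊕0⊕1⊕0⊕1 = 0
Syndrome s8…s1 = 0000 → no error.

0000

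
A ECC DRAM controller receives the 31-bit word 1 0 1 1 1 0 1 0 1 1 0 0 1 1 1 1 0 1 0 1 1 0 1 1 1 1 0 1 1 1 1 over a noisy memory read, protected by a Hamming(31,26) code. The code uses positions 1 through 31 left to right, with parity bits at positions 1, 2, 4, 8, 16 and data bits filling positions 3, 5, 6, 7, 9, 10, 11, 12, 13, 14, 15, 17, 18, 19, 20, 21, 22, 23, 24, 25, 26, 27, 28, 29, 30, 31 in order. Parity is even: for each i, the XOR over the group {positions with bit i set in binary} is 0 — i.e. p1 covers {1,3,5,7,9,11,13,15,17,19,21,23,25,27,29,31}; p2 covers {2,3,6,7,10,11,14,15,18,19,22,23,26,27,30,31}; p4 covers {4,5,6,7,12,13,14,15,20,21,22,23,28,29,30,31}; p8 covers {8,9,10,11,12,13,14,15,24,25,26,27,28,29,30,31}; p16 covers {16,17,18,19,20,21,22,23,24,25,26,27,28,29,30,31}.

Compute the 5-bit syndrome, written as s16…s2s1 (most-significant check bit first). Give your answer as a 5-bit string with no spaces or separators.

s1 (pos 1,3,5,7,9,11,13,15,17,19,21,23,25,27,29,31): 1⊕1⊕1⊕1⊕1⊕0⊕1⊕1⊕0⊕0⊕1⊕1⊕1⊕0⊕1⊕1 = 0
s2 (pos 2,3,6,7,10,11,14,15,18,19,22,23,26,27,30,31): 0⊕1⊕0⊕1⊕1⊕0⊕1⊕1⊕1⊕0⊕0⊕1⊕1⊕0⊕1⊕1 = 0
s4 (pos 4,5,6,7,12,13,14,15,20,21,22,23,28,29,30,31): 1⊕1⊕0⊕1⊕0⊕1⊕1⊕1⊕1⊕1⊕0⊕1⊕1⊕1⊕1⊕1 = 1
s8 (pos 8,9,10,11,12,13,14,15,24,25,26,27,28,29,30,31): 0⊕1⊕1⊕0⊕0⊕1⊕1⊕1⊕1⊕1⊕1⊕0⊕1⊕1⊕1⊕1 = 0
s16 (pos 16,17,18,19,20,21,22,23,24,25,26,27,28,29,30,31): 1⊕0⊕1⊕0⊕1⊕1⊕0⊕1⊕1⊕1⊕1⊕0⊕1⊕1⊕1⊕1 = 0
Syndrome s16…s1 = 00100 → error at position 4.

00100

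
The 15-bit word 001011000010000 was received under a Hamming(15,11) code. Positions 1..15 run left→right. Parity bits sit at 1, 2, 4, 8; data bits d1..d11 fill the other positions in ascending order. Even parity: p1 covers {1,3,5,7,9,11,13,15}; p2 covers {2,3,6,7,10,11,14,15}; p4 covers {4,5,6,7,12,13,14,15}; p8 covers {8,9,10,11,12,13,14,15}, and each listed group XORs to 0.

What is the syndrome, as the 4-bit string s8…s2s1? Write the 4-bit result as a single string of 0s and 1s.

s1 (pos 1,3,5,7,9,11,13,15): 0⊕1⊕1⊕0⊕0⊕1⊕0⊕0 = 1
s2 (pos 2,3,6,7,10,11,14,15): 0⊕1⊕1⊕0⊕0⊕1⊕0⊕0 = 1
s4 (pos 4,5,6,7,12,13,14,15): 0⊕1⊕1⊕0⊕0⊕0⊕0⊕0 = 0
s8 (pos 8,9,10,11,12,13,14,15): 0⊕0⊕0⊕1⊕0⊕0⊕0⊕0 = 1
Syndrome s8…s1 = 1011 → error at position 11.

1011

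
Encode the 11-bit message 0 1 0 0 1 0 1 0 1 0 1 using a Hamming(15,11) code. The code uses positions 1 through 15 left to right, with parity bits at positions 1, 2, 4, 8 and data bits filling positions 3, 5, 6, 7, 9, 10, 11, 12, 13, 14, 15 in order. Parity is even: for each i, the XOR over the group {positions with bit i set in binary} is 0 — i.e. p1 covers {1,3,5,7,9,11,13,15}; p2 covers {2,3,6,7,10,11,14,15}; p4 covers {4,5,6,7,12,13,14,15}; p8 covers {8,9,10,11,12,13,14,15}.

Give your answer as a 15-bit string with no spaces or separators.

Place data at non-parity positions: p1 p2 0 p4 1 0 0 p8 1 0 1 0 1 0 1
p1 (pos 1,3,5,7,9,11,13,15): XOR of data positions = 0⊕1⊕0⊕1⊕1⊕1⊕1 = 1
p2 (pos 2,3,6,7,10,11,14,15): XOR of data positions = 0⊕0⊕0⊕0⊕1⊕0⊕1 = 0
p4 (pos 4,5,6,7,12,13,14,15): XOR of data positions = 1⊕0⊕0⊕0⊕1⊕0⊕1 = 1
p8 (pos 8,9,10,11,12,13,14,15): XOR of data positions = 1⊕0⊕1⊕0⊕1⊕0⊕1 = 0
Codeword: 100110001010101

100110001010101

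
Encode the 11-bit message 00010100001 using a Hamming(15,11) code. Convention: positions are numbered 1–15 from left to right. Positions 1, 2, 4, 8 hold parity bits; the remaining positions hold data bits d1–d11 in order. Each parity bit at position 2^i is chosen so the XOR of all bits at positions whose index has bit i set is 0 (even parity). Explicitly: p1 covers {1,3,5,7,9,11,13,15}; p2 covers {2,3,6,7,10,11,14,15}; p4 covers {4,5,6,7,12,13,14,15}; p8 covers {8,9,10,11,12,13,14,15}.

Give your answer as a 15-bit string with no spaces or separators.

010000100100001

Place data at non-parity positions: p1 p2 0 p4 0 0 1 p8 0 1 0 0 0 0 1
p1 (pos 1,3,5,7,9,11,13,15): XOR of data positions = 0⊕0⊕1⊕0⊕0⊕0⊕1 = 0
p2 (pos 2,3,6,7,10,11,14,15): XOR of data positions = 0⊕0⊕1⊕1⊕0⊕0⊕1 = 1
p4 (pos 4,5,6,7,12,13,14,15): XOR of data positions = 0⊕0⊕1⊕0⊕0⊕0⊕1 = 0
p8 (pos 8,9,10,11,12,13,14,15): XOR of data positions = 0⊕1⊕0⊕0⊕0⊕0⊕1 = 0
Codeword: 010000100100001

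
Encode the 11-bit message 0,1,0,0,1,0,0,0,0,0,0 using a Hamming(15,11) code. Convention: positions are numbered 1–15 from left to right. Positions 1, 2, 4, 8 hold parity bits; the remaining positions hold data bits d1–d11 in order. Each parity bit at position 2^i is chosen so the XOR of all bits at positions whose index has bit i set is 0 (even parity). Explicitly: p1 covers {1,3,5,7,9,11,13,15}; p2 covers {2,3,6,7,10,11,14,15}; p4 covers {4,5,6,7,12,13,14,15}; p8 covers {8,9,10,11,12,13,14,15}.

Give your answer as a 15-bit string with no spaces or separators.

Place data at non-parity positions: p1 p2 0 p4 1 0 0 p8 1 0 0 0 0 0 0
p1 (pos 1,3,5,7,9,11,13,15): XOR of data positions = 0⊕1⊕0⊕1⊕0⊕0⊕0 = 0
p2 (pos 2,3,6,7,10,11,14,15): XOR of data positions = 0⊕0⊕0⊕0⊕0⊕0⊕0 = 0
p4 (pos 4,5,6,7,12,13,14,15): XOR of data positions = 1⊕0⊕0⊕0⊕0⊕0⊕0 = 1
p8 (pos 8,9,10,11,12,13,14,15): XOR of data positions = 1⊕0⊕0⊕0⊕0⊕0⊕0 = 1
Codeword: 000110011000000

000110011000000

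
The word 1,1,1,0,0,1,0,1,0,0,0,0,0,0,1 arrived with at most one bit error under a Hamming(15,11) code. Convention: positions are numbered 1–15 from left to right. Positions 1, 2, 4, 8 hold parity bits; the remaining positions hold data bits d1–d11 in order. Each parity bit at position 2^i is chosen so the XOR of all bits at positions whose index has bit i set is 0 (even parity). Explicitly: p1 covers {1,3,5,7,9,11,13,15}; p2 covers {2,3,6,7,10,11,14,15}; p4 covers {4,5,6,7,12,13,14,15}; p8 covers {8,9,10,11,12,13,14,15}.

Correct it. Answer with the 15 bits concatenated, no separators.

011001010000001

s1 (pos 1,3,5,7,9,11,13,15): 1⊕1⊕0⊕0⊕0⊕0⊕0⊕1 = 1
s2 (pos 2,3,6,7,10,11,14,15): 1⊕1⊕1⊕0⊕0⊕0⊕0⊕1 = 0
s4 (pos 4,5,6,7,12,13,14,15): 0⊕0⊕1⊕0⊕0⊕0⊕0⊕1 = 0
s8 (pos 8,9,10,11,12,13,14,15): 1⊕0⊕0⊕0⊕0⊕0⊕0⊕1 = 0
Syndrome s8…s1 = 0001 → error at position 1.
Flip position 1: 111001010000001 → 011001010000001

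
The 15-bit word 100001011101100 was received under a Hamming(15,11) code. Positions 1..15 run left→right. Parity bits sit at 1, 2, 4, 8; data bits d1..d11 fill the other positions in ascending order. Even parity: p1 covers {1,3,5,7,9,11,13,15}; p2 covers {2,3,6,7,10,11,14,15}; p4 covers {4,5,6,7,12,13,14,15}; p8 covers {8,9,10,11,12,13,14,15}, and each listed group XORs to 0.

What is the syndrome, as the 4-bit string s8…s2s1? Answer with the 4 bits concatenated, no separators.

1101

s1 (pos 1,3,5,7,9,11,13,15): 1⊕0⊕0⊕0⊕1⊕0⊕1⊕0 = 1
s2 (pos 2,3,6,7,10,11,14,15): 0⊕0⊕1⊕0⊕1⊕0⊕0⊕0 = 0
s4 (pos 4,5,6,7,12,13,14,15): 0⊕0⊕1⊕0⊕1⊕1⊕0⊕0 = 1
s8 (pos 8,9,10,11,12,13,14,15): 1⊕1⊕1⊕0⊕1⊕1⊕0⊕0 = 1
Syndrome s8…s1 = 1101 → error at position 13.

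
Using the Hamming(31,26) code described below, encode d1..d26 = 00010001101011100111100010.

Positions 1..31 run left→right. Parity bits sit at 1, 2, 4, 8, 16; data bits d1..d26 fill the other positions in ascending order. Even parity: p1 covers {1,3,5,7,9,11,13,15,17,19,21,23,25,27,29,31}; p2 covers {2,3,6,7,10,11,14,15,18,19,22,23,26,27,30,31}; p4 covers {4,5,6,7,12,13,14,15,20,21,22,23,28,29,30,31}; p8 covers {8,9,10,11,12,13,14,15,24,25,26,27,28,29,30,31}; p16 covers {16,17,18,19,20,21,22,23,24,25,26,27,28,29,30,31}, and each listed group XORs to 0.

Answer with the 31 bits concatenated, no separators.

0101001100011010011100111100010

Place data at non-parity positions: p1 p2 0 p4 0 0 1 p8 0 0 0 1 1 0 1 p16 0 1 1 1 0 0 1 1 1 1 0 0 0 1 0
p1 (pos 1,3,5,7,9,11,13,15,17,19,21,23,25,27,29,31): XOR of data positions = 0⊕0⊕1⊕0⊕0⊕1⊕1⊕0⊕1⊕0⊕1⊕1⊕0⊕0⊕0 = 0
p2 (pos 2,3,6,7,10,11,14,15,18,19,22,23,26,27,30,31): XOR of data positions = 0⊕0⊕1⊕0⊕0⊕0⊕1⊕1⊕1⊕0⊕1⊕1⊕0⊕1⊕0 = 1
p4 (pos 4,5,6,7,12,13,14,15,20,21,22,23,28,29,30,31): XOR of data positions = 0⊕0⊕1⊕1⊕1⊕0⊕1⊕1⊕0⊕0⊕1⊕0⊕0⊕1⊕0 = 1
p8 (pos 8,9,10,11,12,13,14,15,24,25,26,27,28,29,30,31): XOR of data positions = 0⊕0⊕0⊕1⊕1⊕0⊕1⊕1⊕1⊕1⊕0⊕0⊕0⊕1⊕0 = 1
p16 (pos 16,17,18,19,20,21,22,23,24,25,26,27,28,29,30,31): XOR of data positions = 0⊕1⊕1⊕1⊕0⊕0⊕1⊕1⊕1⊕1⊕0⊕0⊕0⊕1⊕0 = 0
Codeword: 0101001100011010011100111100010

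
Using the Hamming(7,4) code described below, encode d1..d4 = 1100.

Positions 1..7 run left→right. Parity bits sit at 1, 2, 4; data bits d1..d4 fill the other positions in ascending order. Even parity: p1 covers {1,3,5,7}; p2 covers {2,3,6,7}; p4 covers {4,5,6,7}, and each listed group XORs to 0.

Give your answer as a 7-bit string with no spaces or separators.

0111100

Place data at non-parity positions: p1 p2 1 p4 1 0 0
p1 (pos 1,3,5,7): XOR of data positions = 1⊕1⊕0 = 0
p2 (pos 2,3,6,7): XOR of data positions = 1⊕0⊕0 = 1
p4 (pos 4,5,6,7): XOR of data positions = 1⊕0⊕0 = 1
Codeword: 0111100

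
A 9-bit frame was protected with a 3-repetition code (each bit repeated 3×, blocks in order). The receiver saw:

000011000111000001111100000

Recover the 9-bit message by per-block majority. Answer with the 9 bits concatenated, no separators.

Block 1 (000): 0 ones → 0
Block 2 (011): 2 ones → 1
Block 3 (000): 0 ones → 0
Block 4 (111): 3 ones → 1
Block 5 (000): 0 ones → 0
Block 6 (001): 1 one → 0
Block 7 (111): 3 ones → 1
Block 8 (100): 1 one → 0
Block 9 (000): 0 ones → 0

010100100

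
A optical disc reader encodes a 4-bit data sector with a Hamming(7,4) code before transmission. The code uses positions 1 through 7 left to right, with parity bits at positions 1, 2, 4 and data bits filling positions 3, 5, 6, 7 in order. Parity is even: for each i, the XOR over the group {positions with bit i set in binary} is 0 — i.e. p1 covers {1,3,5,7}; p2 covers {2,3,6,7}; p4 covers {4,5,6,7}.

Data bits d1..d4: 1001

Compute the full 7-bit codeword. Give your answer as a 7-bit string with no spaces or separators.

Place data at non-parity positions: p1 p2 1 p4 0 0 1
p1 (pos 1,3,5,7): XOR of data positions = 1⊕0⊕1 = 0
p2 (pos 2,3,6,7): XOR of data positions = 1⊕0⊕1 = 0
p4 (pos 4,5,6,7): XOR of data positions = 0⊕0⊕1 = 1
Codeword: 0011001

0011001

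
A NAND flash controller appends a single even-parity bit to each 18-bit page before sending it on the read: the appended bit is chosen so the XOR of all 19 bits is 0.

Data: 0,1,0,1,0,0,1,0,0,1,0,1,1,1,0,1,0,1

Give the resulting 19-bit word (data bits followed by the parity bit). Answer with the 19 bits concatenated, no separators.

0101001001011101011

XOR of the 18 data bits: 0⊕1⊕0⊕1⊕0⊕0⊕1⊕0⊕0⊕1⊕0⊕1⊕1⊕1⊕0⊕1⊕0⊕1 = 1
Parity bit = 1 (so all 19 bits XOR to 0).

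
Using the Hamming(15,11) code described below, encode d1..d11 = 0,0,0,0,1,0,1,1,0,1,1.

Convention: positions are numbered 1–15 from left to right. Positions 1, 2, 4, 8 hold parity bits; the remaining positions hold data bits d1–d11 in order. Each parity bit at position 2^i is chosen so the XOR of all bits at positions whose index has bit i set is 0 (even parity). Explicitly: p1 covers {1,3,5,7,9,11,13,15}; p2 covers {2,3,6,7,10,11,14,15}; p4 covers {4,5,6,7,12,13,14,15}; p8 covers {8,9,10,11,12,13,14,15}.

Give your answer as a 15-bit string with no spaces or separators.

110100011011011

Place data at non-parity positions: p1 p2 0 p4 0 0 0 p8 1 0 1 1 0 1 1
p1 (pos 1,3,5,7,9,11,13,15): XOR of data positions = 0⊕0⊕0⊕1⊕1⊕0⊕1 = 1
p2 (pos 2,3,6,7,10,11,14,15): XOR of data positions = 0⊕0⊕0⊕0⊕1⊕1⊕1 = 1
p4 (pos 4,5,6,7,12,13,14,15): XOR of data positions = 0⊕0⊕0⊕1⊕0⊕1⊕1 = 1
p8 (pos 8,9,10,11,12,13,14,15): XOR of data positions = 1⊕0⊕1⊕1⊕0⊕1⊕1 = 1
Codeword: 110100011011011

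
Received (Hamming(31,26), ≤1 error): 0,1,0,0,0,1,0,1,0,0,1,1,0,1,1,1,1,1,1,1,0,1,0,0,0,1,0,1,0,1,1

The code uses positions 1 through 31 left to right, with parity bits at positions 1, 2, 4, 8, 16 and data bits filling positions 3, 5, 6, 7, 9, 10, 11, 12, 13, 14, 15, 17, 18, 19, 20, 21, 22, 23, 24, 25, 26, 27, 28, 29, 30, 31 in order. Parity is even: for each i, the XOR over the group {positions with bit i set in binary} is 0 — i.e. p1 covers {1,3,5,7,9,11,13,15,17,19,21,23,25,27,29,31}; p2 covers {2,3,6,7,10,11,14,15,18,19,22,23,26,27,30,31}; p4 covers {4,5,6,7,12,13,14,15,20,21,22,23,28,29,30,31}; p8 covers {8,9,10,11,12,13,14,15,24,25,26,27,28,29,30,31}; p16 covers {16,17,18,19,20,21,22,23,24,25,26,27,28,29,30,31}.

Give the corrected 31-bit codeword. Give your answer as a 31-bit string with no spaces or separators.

s1 (pos 1,3,5,7,9,11,13,15,17,19,21,23,25,27,29,31): 0⊕0⊕0⊕0⊕0⊕1⊕0⊕1⊕1⊕1⊕0⊕0⊕0⊕0⊕0⊕1 = 1
s2 (pos 2,3,6,7,10,11,14,15,18,19,22,23,26,27,30,31): 1⊕0⊕1⊕0⊕0⊕1⊕1⊕1⊕1⊕1⊕1⊕0⊕1⊕0⊕1⊕1 = 1
s4 (pos 4,5,6,7,12,13,14,15,20,21,22,23,28,29,30,31): 0⊕0⊕1⊕0⊕1⊕0⊕1⊕1⊕1⊕0⊕1⊕0⊕1⊕0⊕1⊕1 = 1
s8 (pos 8,9,10,11,12,13,14,15,24,25,26,27,28,29,30,31): 1⊕0⊕0⊕1⊕1⊕0⊕1⊕1⊕0⊕0⊕1⊕0⊕1⊕0⊕1⊕1 = 1
s16 (pos 16,17,18,19,20,21,22,23,24,25,26,27,28,29,30,31): 1⊕1⊕1⊕1⊕1⊕0⊕1⊕0⊕0⊕0⊕1⊕0⊕1⊕0⊕1⊕1 = 0
Syndrome s16…s1 = 01111 → error at position 15.
Flip position 15: 0100010100110111111101000101011 → 0100010100110101111101000101011

0100010100110101111101000101011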